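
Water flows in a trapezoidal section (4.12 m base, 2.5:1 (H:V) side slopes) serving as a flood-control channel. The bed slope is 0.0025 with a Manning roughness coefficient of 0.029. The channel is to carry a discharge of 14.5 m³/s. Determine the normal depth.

y_n = 1.28 m

Manning's equation rearranged: A R^(2/3) = nQ / (1·√S) = 0.029 × 14.5 / (√0.0025) = 8.41.
Trying y = 1.53 m: A R^(2/3) = 12.02 — over.
Trying y = 0.884 m: A R^(2/3) = 4.113 — short.
Trying y = 1.28 m: A R^(2/3) = 8.413 — close enough.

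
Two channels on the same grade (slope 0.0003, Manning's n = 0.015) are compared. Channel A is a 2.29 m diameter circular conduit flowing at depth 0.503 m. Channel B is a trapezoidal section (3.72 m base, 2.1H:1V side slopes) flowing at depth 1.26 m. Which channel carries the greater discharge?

Channel A: For a circular section of diameter D = 2.29 m at depth y = 0.503 m, the central angle is θ = 2 arccos(1 − 2y/D) = 1.951 rad. Then A = (D²/8)(θ − sin θ) = 0.6703 m² and P = Dθ/2 = 2.234 m. Hydraulic radius R = A/P = 0.6703/2.234 = 0.3 m. Q_A = (1/0.015)·0.6703·0.3^(2/3)·√0.0003 = 0.3469 m³/s.
Channel B: With bottom width b = 3.72 m and side slope z = 2.1: A = (b + zy)y = (3.72 + 2.1×1.26)×1.26 = 8.021 m²; P = b + 2y√(1+z²) = 3.72 + 2×1.26×2.326 = 9.581 m. Hydraulic radius R = A/P = 8.021/9.581 = 0.8372 m. Q_B = (1/0.015)·8.021·0.8372^(2/3)·√0.0003 = 8.227 m³/s.
Q_A = 0.3469 m³/s vs Q_B = 8.227 m³/s, so channel B carries more.

channel B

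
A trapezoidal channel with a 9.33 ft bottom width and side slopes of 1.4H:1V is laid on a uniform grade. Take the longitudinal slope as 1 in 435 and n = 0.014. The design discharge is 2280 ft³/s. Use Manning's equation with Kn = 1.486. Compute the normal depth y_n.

y_n = 8.03 ft

Manning's equation rearranged: A R^(2/3) = nQ / (1.486·√S) = 0.014 × 2280 / (1.486 × √0.002299) = 448.
Trying y = 9.89 ft: A R^(2/3) = 695.5 — over.
Trying y = 6.77 ft: A R^(2/3) = 315.6 — short.
Trying y = 8.03 ft: A R^(2/3) = 448.2 — ≈ 448.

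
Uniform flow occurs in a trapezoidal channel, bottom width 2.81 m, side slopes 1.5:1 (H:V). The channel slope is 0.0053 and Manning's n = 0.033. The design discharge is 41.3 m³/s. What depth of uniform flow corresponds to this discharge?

y_n = 2.4 m

Manning's equation rearranged: A R^(2/3) = nQ / (1·√S) = 0.033 × 41.3 / (√0.0053) = 18.72.
At y = 2.91 m: A R^(2/3) = 28.2 — over.
At y = 2.4 m: A R^(2/3) = 18.72 — matches.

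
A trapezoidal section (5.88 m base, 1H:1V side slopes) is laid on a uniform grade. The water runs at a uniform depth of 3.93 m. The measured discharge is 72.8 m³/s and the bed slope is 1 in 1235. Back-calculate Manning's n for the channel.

n = 0.026

With bottom width b = 5.88 m and side slope z = 1: A = (b + zy)y = (5.88 + 1×3.93)×3.93 = 38.55 m²; P = b + 2y√(1+z²) = 5.88 + 2×3.93×1.414 = 17 m.
Hydraulic radius R = A/P = 38.55/17 = 2.268 m.
Rearranging Manning's equation: n = (1/Q) A R^(2/3) S^(1/2) = (1/72.8) × 38.55 × 2.268^(2/3) × √0.0008097 = 0.026.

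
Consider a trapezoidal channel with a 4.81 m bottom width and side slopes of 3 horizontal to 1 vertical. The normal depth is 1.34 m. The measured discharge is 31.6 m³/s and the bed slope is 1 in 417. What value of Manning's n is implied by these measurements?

With bottom width b = 4.81 m and side slope z = 3: A = (b + zy)y = (4.81 + 3×1.34)×1.34 = 11.83 m²; P = b + 2y√(1+z²) = 4.81 + 2×1.34×3.162 = 13.28 m.
Hydraulic radius R = A/P = 11.83/13.28 = 0.8907 m.
Rearranging Manning's equation: n = (1/Q) A R^(2/3) S^(1/2) = (1/31.6) × 11.83 × 0.8907^(2/3) × √0.002398 = 0.017.

n = 0.017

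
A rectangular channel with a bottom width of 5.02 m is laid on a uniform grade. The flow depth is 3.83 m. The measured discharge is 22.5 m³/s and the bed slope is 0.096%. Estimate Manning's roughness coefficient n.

n = 0.0349

Flow area A = b·y = 5.02 × 3.83 = 19.23 m². Wetted perimeter P = b + 2y = 5.02 + 2×3.83 = 12.68 m.
Hydraulic radius R = A/P = 19.23/12.68 = 1.516 m.
Rearranging Manning's equation: n = (1/Q) A R^(2/3) S^(1/2) = (1/22.5) × 19.23 × 1.516^(2/3) × √0.00096 = 0.0349.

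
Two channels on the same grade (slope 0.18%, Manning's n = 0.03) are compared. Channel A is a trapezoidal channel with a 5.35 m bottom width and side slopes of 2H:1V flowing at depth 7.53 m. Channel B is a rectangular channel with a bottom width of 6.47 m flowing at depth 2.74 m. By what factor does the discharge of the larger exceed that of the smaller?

16.6

Channel A: With bottom width b = 5.35 m and side slope z = 2: A = (b + zy)y = (5.35 + 2×7.53)×7.53 = 153.7 m²; P = b + 2y√(1+z²) = 5.35 + 2×7.53×2.236 = 39.03 m. Hydraulic radius R = A/P = 153.7/39.03 = 3.938 m. Q_A = (1/0.03)·153.7·3.938^(2/3)·√0.0018 = 542 m³/s.
Channel B: Flow area A = b·y = 6.47 × 2.74 = 17.73 m². Wetted perimeter P = b + 2y = 6.47 + 2×2.74 = 11.95 m. Hydraulic radius R = A/P = 17.73/11.95 = 1.483 m. Q_B = (1/0.03)·17.73·1.483^(2/3)·√0.0018 = 32.61 m³/s.
The larger discharge is 542 m³/s and the smaller is 32.61 m³/s; the ratio is 16.6.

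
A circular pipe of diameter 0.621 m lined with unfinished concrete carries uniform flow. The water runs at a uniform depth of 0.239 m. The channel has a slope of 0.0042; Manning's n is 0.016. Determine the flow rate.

Q = 0.111 m³/s

For a circular section of diameter D = 0.621 m at depth y = 0.239 m, the central angle is θ = 2 arccos(1 − 2y/D) = 2.677 rad. Then A = (D²/8)(θ − sin θ) = 0.1074 m² and P = Dθ/2 = 0.8312 m.
Hydraulic radius R = A/P = 0.1074/0.8312 = 0.1293 m.
Manning's equation: Q = (1/n) A R^(2/3) S^(1/2) = (1/0.016) × 0.1074 × 0.1293^(2/3) × 0.0042^(1/2) = 0.111 m³/s.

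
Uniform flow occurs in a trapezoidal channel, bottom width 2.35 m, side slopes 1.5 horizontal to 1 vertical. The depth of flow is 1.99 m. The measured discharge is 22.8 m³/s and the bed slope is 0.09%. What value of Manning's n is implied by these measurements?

With bottom width b = 2.35 m and side slope z = 1.5: A = (b + zy)y = (2.35 + 1.5×1.99)×1.99 = 10.62 m²; P = b + 2y√(1+z²) = 2.35 + 2×1.99×1.803 = 9.525 m.
Hydraulic radius R = A/P = 10.62/9.525 = 1.115 m.
Rearranging Manning's equation: n = (1/Q) A R^(2/3) S^(1/2) = (1/22.8) × 10.62 × 1.115^(2/3) × √0.0009 = 0.015.

n = 0.015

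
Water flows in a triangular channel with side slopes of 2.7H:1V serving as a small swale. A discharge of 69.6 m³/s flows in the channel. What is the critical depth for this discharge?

At critical depth, Q² T / (g A³) = 1, i.e. A³/T = Q²/g = 69.6²/9.81 = 493.8.
Try y = 3.34 m: A³/T = 1515 — high.
Try y = 2.67 m: A³/T = 494.6 — close enough.

y_c = 2.67 m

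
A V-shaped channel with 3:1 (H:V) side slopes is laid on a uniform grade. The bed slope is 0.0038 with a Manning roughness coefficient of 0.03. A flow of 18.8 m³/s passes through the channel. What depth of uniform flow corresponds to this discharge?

y_n = 1.83 m

Manning's equation rearranged: A R^(2/3) = nQ / (1·√S) = 0.03 × 18.8 / (√0.0038) = 9.149.
Trying y = 1.62 m: A R^(2/3) = 6.605 — too small.
Trying y = 1.83 m: A R^(2/3) = 9.142 — ≈ 9.149.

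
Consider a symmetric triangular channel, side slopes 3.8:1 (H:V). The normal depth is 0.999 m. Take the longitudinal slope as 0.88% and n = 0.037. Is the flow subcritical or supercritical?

For a triangular section with side slope z = 3.8: A = zy² = 3.8×0.999² = 3.792 m²; P = 2y√(1+z²) = 2×0.999×3.929 = 7.851 m.
Hydraulic radius R = A/P = 3.792/7.851 = 0.4831 m.
V = (1/n) R^(2/3) √S = (1/0.037) × 0.4831^(2/3) × √0.0088 = 1.561 m/s. Hydraulic depth D_h = A/T = 3.792/7.592 = 0.4995 m.
Froude number Fr = V/√(g·D_h) = 1.561/√(9.81×0.4995) = 0.705, which is less than 1, so the flow is subcritical.

subcritical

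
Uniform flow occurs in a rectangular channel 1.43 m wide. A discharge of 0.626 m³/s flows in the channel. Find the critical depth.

y_c = 0.269 m

For a rectangular channel, critical depth y_c = (q²/g)^(1/3) where q = Q/b = 0.626/1.43 = 0.4378 m²/s.
So y_c = (0.4378²/9.81)^(1/3) = 0.269 m.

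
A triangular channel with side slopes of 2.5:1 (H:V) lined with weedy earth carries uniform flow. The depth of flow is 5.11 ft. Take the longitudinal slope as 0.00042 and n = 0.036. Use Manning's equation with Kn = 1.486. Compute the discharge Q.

Q = 98.2 ft³/s

For a triangular section with side slope z = 2.5: A = zy² = 2.5×5.11² = 65.28 ft²; P = 2y√(1+z²) = 2×5.11×2.693 = 27.52 ft.
Hydraulic radius R = A/P = 65.28/27.52 = 2.372 ft.
Manning's equation: Q = (1.486/n) A R^(2/3) S^(1/2) = (1.486/0.036) × 65.28 × 2.372^(2/3) × 0.00042^(1/2) = 98.2 ft³/s.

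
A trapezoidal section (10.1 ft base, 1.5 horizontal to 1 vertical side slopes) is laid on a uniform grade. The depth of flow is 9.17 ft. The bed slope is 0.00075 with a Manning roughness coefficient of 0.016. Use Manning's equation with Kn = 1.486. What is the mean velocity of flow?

With bottom width b = 10.1 ft and side slope z = 1.5: A = (b + zy)y = (10.1 + 1.5×9.17)×9.17 = 218.8 ft²; P = b + 2y√(1+z²) = 10.1 + 2×9.17×1.803 = 43.16 ft.
Hydraulic radius R = A/P = 218.8/43.16 = 5.068 ft.
From Manning's equation, V = (1.486/n) R^(2/3) S^(1/2) = (1.486/0.016) × 5.068^(2/3) × 0.00075^(1/2) = 7.5 ft/s.

V = 7.5 ft/s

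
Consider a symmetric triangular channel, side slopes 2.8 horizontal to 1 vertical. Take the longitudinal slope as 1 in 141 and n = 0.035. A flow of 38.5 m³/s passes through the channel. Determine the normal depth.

Manning's equation rearranged: A R^(2/3) = nQ / (1·√S) = 0.035 × 38.5 / (√0.007092) = 16.
Try y = 1.73 m: A R^(2/3) = 7.309 — short.
Try y = 2.92 m: A R^(2/3) = 29.52 — over.
Try y = 2.32 m: A R^(2/3) = 15.99 — close enough.

y_n = 2.32 m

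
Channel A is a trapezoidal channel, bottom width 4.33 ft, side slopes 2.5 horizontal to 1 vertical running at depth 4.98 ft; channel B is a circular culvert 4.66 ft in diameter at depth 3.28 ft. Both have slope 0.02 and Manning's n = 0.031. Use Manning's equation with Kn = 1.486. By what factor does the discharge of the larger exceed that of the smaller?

Channel A: With bottom width b = 4.33 ft and side slope z = 2.5: A = (b + zy)y = (4.33 + 2.5×4.98)×4.98 = 83.56 ft²; P = b + 2y√(1+z²) = 4.33 + 2×4.98×2.693 = 31.15 ft. Hydraulic radius R = A/P = 83.56/31.15 = 2.683 ft. Q_A = (1.486/0.031)·83.56·2.683^(2/3)·√0.02 = 1094 ft³/s.
Channel B: For a circular section of diameter D = 4.66 ft at depth y = 3.28 ft, the central angle is θ = 2 arccos(1 − 2y/D) = 3.982 rad. Then A = (D²/8)(θ − sin θ) = 12.83 ft² and P = Dθ/2 = 9.277 ft. Hydraulic radius R = A/P = 12.83/9.277 = 1.383 ft. Q_B = (1.486/0.031)·12.83·1.383^(2/3)·√0.02 = 107.9 ft³/s.
The larger discharge is 1094 ft³/s and the smaller is 107.9 ft³/s; the ratio is 10.1.

10.1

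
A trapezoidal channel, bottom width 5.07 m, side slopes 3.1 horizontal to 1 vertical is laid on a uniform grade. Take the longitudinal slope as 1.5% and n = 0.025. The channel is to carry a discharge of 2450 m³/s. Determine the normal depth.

y_n = 7.32 m

Manning's equation rearranged: A R^(2/3) = nQ / (1·√S) = 0.025 × 2450 / (√0.015) = 500.1.
At y = 8.73 m: A R^(2/3) = 767.9 — high.
At y = 5.9 m: A R^(2/3) = 297.3 — low.
At y = 7.32 m: A R^(2/3) = 499.4 — ≈ 500.1.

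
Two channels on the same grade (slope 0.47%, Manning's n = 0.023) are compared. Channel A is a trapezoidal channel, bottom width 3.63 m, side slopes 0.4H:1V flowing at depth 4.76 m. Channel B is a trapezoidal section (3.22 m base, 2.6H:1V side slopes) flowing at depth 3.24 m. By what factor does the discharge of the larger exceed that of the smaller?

1.37

Channel A: With bottom width b = 3.63 m and side slope z = 0.4: A = (b + zy)y = (3.63 + 0.4×4.76)×4.76 = 26.34 m²; P = b + 2y√(1+z²) = 3.63 + 2×4.76×1.077 = 13.88 m. Hydraulic radius R = A/P = 26.34/13.88 = 1.897 m. Q_A = (1/0.023)·26.34·1.897^(2/3)·√0.0047 = 120.3 m³/s.
Channel B: With bottom width b = 3.22 m and side slope z = 2.6: A = (b + zy)y = (3.22 + 2.6×3.24)×3.24 = 37.73 m²; P = b + 2y√(1+z²) = 3.22 + 2×3.24×2.786 = 21.27 m. Hydraulic radius R = A/P = 37.73/21.27 = 1.774 m. Q_B = (1/0.023)·37.73·1.774^(2/3)·√0.0047 = 164.8 m³/s.
The larger discharge is 164.8 m³/s and the smaller is 120.3 m³/s; the ratio is 1.37.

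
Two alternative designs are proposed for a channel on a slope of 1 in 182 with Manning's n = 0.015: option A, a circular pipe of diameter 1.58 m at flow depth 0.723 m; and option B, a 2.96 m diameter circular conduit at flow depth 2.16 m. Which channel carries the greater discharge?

channel B

Channel A: For a circular section of diameter D = 1.58 m at depth y = 0.723 m, the central angle is θ = 2 arccos(1 − 2y/D) = 2.972 rad. Then A = (D²/8)(θ − sin θ) = 0.8746 m² and P = Dθ/2 = 2.348 m. Hydraulic radius R = A/P = 0.8746/2.348 = 0.3725 m. Q_A = (1/0.015)·0.8746·0.3725^(2/3)·√0.005495 = 2.238 m³/s.
Channel B: For a circular section of diameter D = 2.96 m at depth y = 2.16 m, the central angle is θ = 2 arccos(1 − 2y/D) = 4.096 rad. Then A = (D²/8)(θ − sin θ) = 5.38 m² and P = Dθ/2 = 6.063 m. Hydraulic radius R = A/P = 5.38/6.063 = 0.8874 m. Q_B = (1/0.015)·5.38·0.8874^(2/3)·√0.005495 = 24.55 m³/s.
Q_A = 2.238 m³/s vs Q_B = 24.55 m³/s, so channel B carries more.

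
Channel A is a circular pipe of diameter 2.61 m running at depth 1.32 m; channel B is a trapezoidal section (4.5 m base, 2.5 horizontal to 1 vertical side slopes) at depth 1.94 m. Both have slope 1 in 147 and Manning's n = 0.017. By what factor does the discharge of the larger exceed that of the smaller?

10.1

Channel A: For a circular section of diameter D = 2.61 m at depth y = 1.32 m, the central angle is θ = 2 arccos(1 − 2y/D) = 3.165 rad. Then A = (D²/8)(θ − sin θ) = 2.714 m² and P = Dθ/2 = 4.13 m. Hydraulic radius R = A/P = 2.714/4.13 = 0.6572 m. Q_A = (1/0.017)·2.714·0.6572^(2/3)·√0.006803 = 9.955 m³/s.
Channel B: With bottom width b = 4.5 m and side slope z = 2.5: A = (b + zy)y = (4.5 + 2.5×1.94)×1.94 = 18.14 m²; P = b + 2y√(1+z²) = 4.5 + 2×1.94×2.693 = 14.95 m. Hydraulic radius R = A/P = 18.14/14.95 = 1.214 m. Q_B = (1/0.017)·18.14·1.214^(2/3)·√0.006803 = 100.1 m³/s.
The larger discharge is 100.1 m³/s and the smaller is 9.955 m³/s; the ratio is 10.1.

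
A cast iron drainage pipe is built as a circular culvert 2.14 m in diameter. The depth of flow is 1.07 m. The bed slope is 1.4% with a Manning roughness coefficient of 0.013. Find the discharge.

Q = 10.8 m³/s

For a circular section of diameter D = 2.14 m at depth y = 1.07 m, the central angle is θ = 2 arccos(1 − 2y/D) = 3.142 rad. Then A = (D²/8)(θ − sin θ) = 1.798 m² and P = Dθ/2 = 3.362 m.
Hydraulic radius R = A/P = 1.798/3.362 = 0.535 m.
Manning's equation: Q = (1/n) A R^(2/3) S^(1/2) = (1/0.013) × 1.798 × 0.535^(2/3) × 0.014^(1/2) = 10.8 m³/s.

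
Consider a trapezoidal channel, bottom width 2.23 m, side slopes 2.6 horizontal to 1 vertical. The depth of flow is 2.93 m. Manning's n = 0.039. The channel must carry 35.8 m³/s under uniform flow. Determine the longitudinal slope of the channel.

With bottom width b = 2.23 m and side slope z = 2.6: A = (b + zy)y = (2.23 + 2.6×2.93)×2.93 = 28.85 m²; P = b + 2y√(1+z²) = 2.23 + 2×2.93×2.786 = 18.55 m.
Hydraulic radius R = A/P = 28.85/18.55 = 1.555 m.
From Manning's equation, S = [nQ / (1 A R^(2/3))]² = [0.039 × 35.8 / (1 × 28.85 × 1.555^(2/3))]² = 0.0013.

S = 0.0013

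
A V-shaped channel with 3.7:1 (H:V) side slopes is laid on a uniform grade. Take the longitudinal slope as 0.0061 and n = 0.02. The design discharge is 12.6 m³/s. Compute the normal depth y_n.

Manning's equation rearranged: A R^(2/3) = nQ / (1·√S) = 0.02 × 12.6 / (√0.0061) = 3.227.
At y = 0.941 m: A R^(2/3) = 1.936 — too small.
At y = 1.32 m: A R^(2/3) = 4.774 — too large.
At y = 1.14 m: A R^(2/3) = 3.229 — matches.

y_n = 1.14 m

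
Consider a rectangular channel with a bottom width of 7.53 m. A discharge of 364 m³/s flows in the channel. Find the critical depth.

y_c = 6.2 m

For a rectangular channel, critical depth y_c = (q²/g)^(1/3) where q = Q/b = 364/7.53 = 48.34 m²/s.
So y_c = (48.34²/9.81)^(1/3) = 6.2 m.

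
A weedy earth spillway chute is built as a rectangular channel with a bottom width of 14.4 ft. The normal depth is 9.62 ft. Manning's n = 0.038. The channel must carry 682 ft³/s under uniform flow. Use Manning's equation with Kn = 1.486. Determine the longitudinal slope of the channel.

Flow area A = b·y = 14.4 × 9.62 = 138.5 ft². Wetted perimeter P = b + 2y = 14.4 + 2×9.62 = 33.64 ft.
Hydraulic radius R = A/P = 138.5/33.64 = 4.118 ft.
From Manning's equation, S = [nQ / (1.486 A R^(2/3))]² = [0.038 × 682 / (1.486 × 138.5 × 4.118^(2/3))]² = 0.0024.

S = 0.0024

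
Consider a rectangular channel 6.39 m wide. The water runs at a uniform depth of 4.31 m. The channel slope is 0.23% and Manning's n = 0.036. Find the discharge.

Q = 55 m³/s

Flow area A = b·y = 6.39 × 4.31 = 27.54 m². Wetted perimeter P = b + 2y = 6.39 + 2×4.31 = 15.01 m.
Hydraulic radius R = A/P = 27.54/15.01 = 1.835 m.
Manning's equation: Q = (1/n) A R^(2/3) S^(1/2) = (1/0.036) × 27.54 × 1.835^(2/3) × 0.0023^(1/2) = 55 m³/s.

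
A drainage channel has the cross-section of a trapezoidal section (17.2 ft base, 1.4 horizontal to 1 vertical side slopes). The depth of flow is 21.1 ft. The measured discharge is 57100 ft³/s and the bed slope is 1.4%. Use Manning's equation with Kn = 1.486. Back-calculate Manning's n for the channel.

n = 0.015

With bottom width b = 17.2 ft and side slope z = 1.4: A = (b + zy)y = (17.2 + 1.4×21.1)×21.1 = 986.2 ft²; P = b + 2y√(1+z²) = 17.2 + 2×21.1×1.72 = 89.8 ft.
Hydraulic radius R = A/P = 986.2/89.8 = 10.98 ft.
Rearranging Manning's equation: n = (1.486/Q) A R^(2/3) S^(1/2) = (1.486/57100) × 986.2 × 10.98^(2/3) × √0.014 = 0.015.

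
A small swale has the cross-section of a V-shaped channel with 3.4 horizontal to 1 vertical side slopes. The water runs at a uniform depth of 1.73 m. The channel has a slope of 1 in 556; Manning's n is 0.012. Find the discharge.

Q = 31.8 m³/s

For a triangular section with side slope z = 3.4: A = zy² = 3.4×1.73² = 10.18 m²; P = 2y√(1+z²) = 2×1.73×3.544 = 12.26 m.
Hydraulic radius R = A/P = 10.18/12.26 = 0.8299 m.
Manning's equation: Q = (1/n) A R^(2/3) S^(1/2) = (1/0.012) × 10.18 × 0.8299^(2/3) × 0.001799^(1/2) = 31.8 m³/s.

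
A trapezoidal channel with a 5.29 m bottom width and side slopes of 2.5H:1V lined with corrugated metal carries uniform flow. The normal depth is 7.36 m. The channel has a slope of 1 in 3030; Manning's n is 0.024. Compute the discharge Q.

With bottom width b = 5.29 m and side slope z = 2.5: A = (b + zy)y = (5.29 + 2.5×7.36)×7.36 = 174.4 m²; P = b + 2y√(1+z²) = 5.29 + 2×7.36×2.693 = 44.92 m.
Hydraulic radius R = A/P = 174.4/44.92 = 3.881 m.
Manning's equation: Q = (1/n) A R^(2/3) S^(1/2) = (1/0.024) × 174.4 × 3.881^(2/3) × 0.00033^(1/2) = 326 m³/s.

Q = 326 m³/s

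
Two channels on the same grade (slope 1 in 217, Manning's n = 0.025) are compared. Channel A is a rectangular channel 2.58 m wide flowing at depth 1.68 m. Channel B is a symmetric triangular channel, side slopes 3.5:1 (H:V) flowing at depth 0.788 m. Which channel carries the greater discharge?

channel A

Channel A: Flow area A = b·y = 2.58 × 1.68 = 4.334 m². Wetted perimeter P = b + 2y = 2.58 + 2×1.68 = 5.94 m. Hydraulic radius R = A/P = 4.334/5.94 = 0.7297 m. Q_A = (1/0.025)·4.334·0.7297^(2/3)·√0.004608 = 9.539 m³/s.
Channel B: For a triangular section with side slope z = 3.5: A = zy² = 3.5×0.788² = 2.173 m²; P = 2y√(1+z²) = 2×0.788×3.64 = 5.737 m. Hydraulic radius R = A/P = 2.173/5.737 = 0.3788 m. Q_B = (1/0.025)·2.173·0.3788^(2/3)·√0.004608 = 3.09 m³/s.
Q_A = 9.539 m³/s vs Q_B = 3.09 m³/s, so channel A carries more.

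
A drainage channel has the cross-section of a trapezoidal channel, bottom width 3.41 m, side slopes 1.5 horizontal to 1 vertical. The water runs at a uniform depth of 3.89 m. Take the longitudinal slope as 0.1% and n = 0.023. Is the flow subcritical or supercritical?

With bottom width b = 3.41 m and side slope z = 1.5: A = (b + zy)y = (3.41 + 1.5×3.89)×3.89 = 35.96 m²; P = b + 2y√(1+z²) = 3.41 + 2×3.89×1.803 = 17.44 m.
Hydraulic radius R = A/P = 35.96/17.44 = 2.063 m.
V = (1/n) R^(2/3) √S = (1/0.023) × 2.063^(2/3) × √0.001 = 2.228 m/s. Hydraulic depth D_h = A/T = 35.96/15.08 = 2.385 m.
Froude number Fr = V/√(g·D_h) = 2.228/√(9.81×2.385) = 0.461, which is less than 1, so the flow is subcritical.

subcritical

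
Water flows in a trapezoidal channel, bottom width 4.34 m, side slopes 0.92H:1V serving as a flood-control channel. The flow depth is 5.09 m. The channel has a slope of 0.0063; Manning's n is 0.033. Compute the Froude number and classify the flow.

subcritical

With bottom width b = 4.34 m and side slope z = 0.92: A = (b + zy)y = (4.34 + 0.92×5.09)×5.09 = 45.93 m²; P = b + 2y√(1+z²) = 4.34 + 2×5.09×1.359 = 18.17 m.
Hydraulic radius R = A/P = 45.93/18.17 = 2.527 m.
V = (1/n) R^(2/3) √S = (1/0.033) × 2.527^(2/3) × √0.0063 = 4.463 m/s. Hydraulic depth D_h = A/T = 45.93/13.71 = 3.351 m.
Froude number Fr = V/√(g·D_h) = 4.463/√(9.81×3.351) = 0.778, which is less than 1, so the flow is subcritical.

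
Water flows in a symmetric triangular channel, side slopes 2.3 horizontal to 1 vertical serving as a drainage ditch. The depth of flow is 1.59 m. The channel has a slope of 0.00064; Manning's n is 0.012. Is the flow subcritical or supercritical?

For a triangular section with side slope z = 2.3: A = zy² = 2.3×1.59² = 5.815 m²; P = 2y√(1+z²) = 2×1.59×2.508 = 7.975 m.
Hydraulic radius R = A/P = 5.815/7.975 = 0.7291 m.
V = (1/n) R^(2/3) √S = (1/0.012) × 0.7291^(2/3) × √0.00064 = 1.708 m/s. Hydraulic depth D_h = A/T = 5.815/7.314 = 0.795 m.
Froude number Fr = V/√(g·D_h) = 1.708/√(9.81×0.795) = 0.612, which is less than 1, so the flow is subcritical.

subcritical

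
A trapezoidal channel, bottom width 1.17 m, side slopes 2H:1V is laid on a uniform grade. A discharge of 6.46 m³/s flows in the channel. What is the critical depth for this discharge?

At critical depth, Q² T / (g A³) = 1, i.e. A³/T = Q²/g = 6.46²/9.81 = 4.254.
At y = 1.15 m: A³/T = 11.01 — over.
At y = 0.688 m: A³/T = 1.37 — short.
At y = 0.914 m: A³/T = 4.263 — ≈ 4.254.

y_c = 0.914 m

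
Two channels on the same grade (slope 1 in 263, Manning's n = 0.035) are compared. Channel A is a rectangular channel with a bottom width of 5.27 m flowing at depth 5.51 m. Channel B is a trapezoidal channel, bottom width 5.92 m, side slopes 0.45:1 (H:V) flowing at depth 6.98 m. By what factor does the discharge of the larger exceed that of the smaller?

Channel A: Flow area A = b·y = 5.27 × 5.51 = 29.04 m². Wetted perimeter P = b + 2y = 5.27 + 2×5.51 = 16.29 m. Hydraulic radius R = A/P = 29.04/16.29 = 1.783 m. Q_A = (1/0.035)·29.04·1.783^(2/3)·√0.003802 = 75.21 m³/s.
Channel B: With bottom width b = 5.92 m and side slope z = 0.45: A = (b + zy)y = (5.92 + 0.45×6.98)×6.98 = 63.25 m²; P = b + 2y√(1+z²) = 5.92 + 2×6.98×1.097 = 21.23 m. Hydraulic radius R = A/P = 63.25/21.23 = 2.979 m. Q_B = (1/0.035)·63.25·2.979^(2/3)·√0.003802 = 230.7 m³/s.
The larger discharge is 230.7 m³/s and the smaller is 75.21 m³/s; the ratio is 3.07.

3.07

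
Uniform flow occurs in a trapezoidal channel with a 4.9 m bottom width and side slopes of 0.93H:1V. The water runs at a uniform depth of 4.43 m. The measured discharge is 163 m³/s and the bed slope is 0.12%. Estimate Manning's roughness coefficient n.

With bottom width b = 4.9 m and side slope z = 0.93: A = (b + zy)y = (4.9 + 0.93×4.43)×4.43 = 39.96 m²; P = b + 2y√(1+z²) = 4.9 + 2×4.43×1.366 = 17 m.
Hydraulic radius R = A/P = 39.96/17 = 2.351 m.
Rearranging Manning's equation: n = (1/Q) A R^(2/3) S^(1/2) = (1/163) × 39.96 × 2.351^(2/3) × √0.0012 = 0.015.

n = 0.015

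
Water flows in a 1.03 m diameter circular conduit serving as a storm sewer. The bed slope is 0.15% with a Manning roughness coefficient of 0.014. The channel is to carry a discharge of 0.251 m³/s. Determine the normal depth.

y_n = 0.365 m

Manning's equation rearranged: A R^(2/3) = nQ / (1·√S) = 0.014 × 0.251 / (√0.0015) = 0.09073.
Try y = 0.28 m: A R^(2/3) = 0.0545 — low.
Try y = 0.365 m: A R^(2/3) = 0.09077 — matches.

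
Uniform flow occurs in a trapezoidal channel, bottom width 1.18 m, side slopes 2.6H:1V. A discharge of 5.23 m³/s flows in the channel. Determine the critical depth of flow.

At critical depth, Q² T / (g A³) = 1, i.e. A³/T = Q²/g = 5.23²/9.81 = 2.788.
Trying y = 0.903 m: A³/T = 5.502 — high.
Trying y = 0.619 m: A³/T = 1.17 — low.
Trying y = 0.767 m: A³/T = 2.792 — ≈ 2.788.

y_c = 0.767 m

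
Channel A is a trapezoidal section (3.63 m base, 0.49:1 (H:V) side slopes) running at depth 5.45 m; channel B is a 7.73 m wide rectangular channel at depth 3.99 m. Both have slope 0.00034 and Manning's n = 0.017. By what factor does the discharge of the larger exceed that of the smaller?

1.19

Channel A: With bottom width b = 3.63 m and side slope z = 0.49: A = (b + zy)y = (3.63 + 0.49×5.45)×5.45 = 34.34 m²; P = b + 2y√(1+z²) = 3.63 + 2×5.45×1.114 = 15.77 m. Hydraulic radius R = A/P = 34.34/15.77 = 2.178 m. Q_A = (1/0.017)·34.34·2.178^(2/3)·√0.00034 = 62.57 m³/s.
Channel B: Flow area A = b·y = 7.73 × 3.99 = 30.84 m². Wetted perimeter P = b + 2y = 7.73 + 2×3.99 = 15.71 m. Hydraulic radius R = A/P = 30.84/15.71 = 1.963 m. Q_B = (1/0.017)·30.84·1.963^(2/3)·√0.00034 = 52.45 m³/s.
The larger discharge is 62.57 m³/s and the smaller is 52.45 m³/s; the ratio is 1.19.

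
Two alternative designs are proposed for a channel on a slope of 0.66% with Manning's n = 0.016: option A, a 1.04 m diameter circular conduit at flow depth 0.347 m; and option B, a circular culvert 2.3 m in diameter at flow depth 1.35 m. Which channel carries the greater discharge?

channel B

Channel A: For a circular section of diameter D = 1.04 m at depth y = 0.347 m, the central angle is θ = 2 arccos(1 − 2y/D) = 2.463 rad. Then A = (D²/8)(θ − sin θ) = 0.2482 m² and P = Dθ/2 = 1.281 m. Hydraulic radius R = A/P = 0.2482/1.281 = 0.1938 m. Q_A = (1/0.016)·0.2482·0.1938^(2/3)·√0.0066 = 0.422 m³/s.
Channel B: For a circular section of diameter D = 2.3 m at depth y = 1.35 m, the central angle is θ = 2 arccos(1 − 2y/D) = 3.491 rad. Then A = (D²/8)(θ − sin θ) = 2.535 m² and P = Dθ/2 = 4.015 m. Hydraulic radius R = A/P = 2.535/4.015 = 0.6314 m. Q_B = (1/0.016)·2.535·0.6314^(2/3)·√0.0066 = 9.474 m³/s.
Q_A = 0.422 m³/s vs Q_B = 9.474 m³/s, so channel B carries more.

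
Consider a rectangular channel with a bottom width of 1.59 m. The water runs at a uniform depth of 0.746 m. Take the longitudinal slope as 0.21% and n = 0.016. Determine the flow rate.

Q = 1.8 m³/s

Flow area A = b·y = 1.59 × 0.746 = 1.186 m². Wetted perimeter P = b + 2y = 1.59 + 2×0.746 = 3.082 m.
Hydraulic radius R = A/P = 1.186/3.082 = 0.3849 m.
Manning's equation: Q = (1/n) A R^(2/3) S^(1/2) = (1/0.016) × 1.186 × 0.3849^(2/3) × 0.0021^(1/2) = 1.8 m³/s.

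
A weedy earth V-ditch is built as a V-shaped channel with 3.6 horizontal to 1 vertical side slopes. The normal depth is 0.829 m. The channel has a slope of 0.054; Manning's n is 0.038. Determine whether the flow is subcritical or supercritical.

supercritical

For a triangular section with side slope z = 3.6: A = zy² = 3.6×0.829² = 2.474 m²; P = 2y√(1+z²) = 2×0.829×3.736 = 6.195 m.
Hydraulic radius R = A/P = 2.474/6.195 = 0.3994 m.
V = (1/n) R^(2/3) √S = (1/0.038) × 0.3994^(2/3) × √0.054 = 3.316 m/s. Hydraulic depth D_h = A/T = 2.474/5.969 = 0.4145 m.
Froude number Fr = V/√(g·D_h) = 3.316/√(9.81×0.4145) = 1.64, which is greater than 1, so the flow is supercritical.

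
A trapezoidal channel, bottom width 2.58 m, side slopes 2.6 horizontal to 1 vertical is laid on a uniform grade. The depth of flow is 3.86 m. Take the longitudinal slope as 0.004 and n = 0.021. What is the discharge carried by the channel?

With bottom width b = 2.58 m and side slope z = 2.6: A = (b + zy)y = (2.58 + 2.6×3.86)×3.86 = 48.7 m²; P = b + 2y√(1+z²) = 2.58 + 2×3.86×2.786 = 24.09 m.
Hydraulic radius R = A/P = 48.7/24.09 = 2.022 m.
Manning's equation: Q = (1/n) A R^(2/3) S^(1/2) = (1/0.021) × 48.7 × 2.022^(2/3) × 0.004^(1/2) = 235 m³/s.

Q = 235 m³/s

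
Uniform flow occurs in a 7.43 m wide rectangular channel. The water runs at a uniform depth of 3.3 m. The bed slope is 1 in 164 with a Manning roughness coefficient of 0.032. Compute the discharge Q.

Flow area A = b·y = 7.43 × 3.3 = 24.52 m². Wetted perimeter P = b + 2y = 7.43 + 2×3.3 = 14.03 m.
Hydraulic radius R = A/P = 24.52/14.03 = 1.748 m.
Manning's equation: Q = (1/n) A R^(2/3) S^(1/2) = (1/0.032) × 24.52 × 1.748^(2/3) × 0.006098^(1/2) = 86.8 m³/s.

Q = 86.8 m³/s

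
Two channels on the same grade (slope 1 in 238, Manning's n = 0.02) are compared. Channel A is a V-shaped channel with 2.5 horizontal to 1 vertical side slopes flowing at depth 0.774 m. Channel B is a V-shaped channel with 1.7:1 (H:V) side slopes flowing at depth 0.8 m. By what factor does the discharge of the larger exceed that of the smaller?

Channel A: For a triangular section with side slope z = 2.5: A = zy² = 2.5×0.774² = 1.498 m²; P = 2y√(1+z²) = 2×0.774×2.693 = 4.168 m. Hydraulic radius R = A/P = 1.498/4.168 = 0.3593 m. Q_A = (1/0.02)·1.498·0.3593^(2/3)·√0.004202 = 2.453 m³/s.
Channel B: For a triangular section with side slope z = 1.7: A = zy² = 1.7×0.8² = 1.088 m²; P = 2y√(1+z²) = 2×0.8×1.972 = 3.156 m. Hydraulic radius R = A/P = 1.088/3.156 = 0.3448 m. Q_B = (1/0.02)·1.088·0.3448^(2/3)·√0.004202 = 1.734 m³/s.
The larger discharge is 2.453 m³/s and the smaller is 1.734 m³/s; the ratio is 1.42.

1.42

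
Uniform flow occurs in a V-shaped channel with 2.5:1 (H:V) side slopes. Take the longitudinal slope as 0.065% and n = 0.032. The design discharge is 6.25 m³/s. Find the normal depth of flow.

y_n = 1.86 m

Manning's equation rearranged: A R^(2/3) = nQ / (1·√S) = 0.032 × 6.25 / (√0.00065) = 7.845.
Try y = 1.49 m: A R^(2/3) = 4.341 — short.
Try y = 2.21 m: A R^(2/3) = 12.42 — over.
Try y = 1.86 m: A R^(2/3) = 7.843 — close enough.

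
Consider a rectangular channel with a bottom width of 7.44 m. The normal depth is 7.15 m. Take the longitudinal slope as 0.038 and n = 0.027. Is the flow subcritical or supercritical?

Flow area A = b·y = 7.44 × 7.15 = 53.2 m². Wetted perimeter P = b + 2y = 7.44 + 2×7.15 = 21.74 m.
Hydraulic radius R = A/P = 53.2/21.74 = 2.447 m.
V = (1/n) R^(2/3) √S = (1/0.027) × 2.447^(2/3) × √0.038 = 13.11 m/s. Hydraulic depth D_h = A/T = 53.2/7.44 = 7.15 m.
Froude number Fr = V/√(g·D_h) = 13.11/√(9.81×7.15) = 1.57, which is greater than 1, so the flow is supercritical.

supercritical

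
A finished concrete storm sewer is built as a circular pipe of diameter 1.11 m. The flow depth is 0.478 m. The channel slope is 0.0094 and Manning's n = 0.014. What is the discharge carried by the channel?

For a circular section of diameter D = 1.11 m at depth y = 0.478 m, the central angle is θ = 2 arccos(1 − 2y/D) = 2.863 rad. Then A = (D²/8)(θ − sin θ) = 0.3986 m² and P = Dθ/2 = 1.589 m.
Hydraulic radius R = A/P = 0.3986/1.589 = 0.2509 m.
Manning's equation: Q = (1/n) A R^(2/3) S^(1/2) = (1/0.014) × 0.3986 × 0.2509^(2/3) × 0.0094^(1/2) = 1.1 m³/s.

Q = 1.1 m³/s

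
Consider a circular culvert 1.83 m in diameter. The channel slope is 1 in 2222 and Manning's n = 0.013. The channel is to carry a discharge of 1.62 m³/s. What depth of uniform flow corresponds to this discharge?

Manning's equation rearranged: A R^(2/3) = nQ / (1·√S) = 0.013 × 1.62 / (√0.00045) = 0.9927.
Try y = 0.744 m: A R^(2/3) = 0.5421 — low.
Try y = 1.06 m: A R^(2/3) = 0.9934 — close enough.

y_n = 1.06 m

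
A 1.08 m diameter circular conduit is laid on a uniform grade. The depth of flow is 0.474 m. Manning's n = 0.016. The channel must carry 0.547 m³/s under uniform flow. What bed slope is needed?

For a circular section of diameter D = 1.08 m at depth y = 0.474 m, the central angle is θ = 2 arccos(1 − 2y/D) = 2.897 rad. Then A = (D²/8)(θ − sin θ) = 0.3869 m² and P = Dθ/2 = 1.564 m.
Hydraulic radius R = A/P = 0.3869/1.564 = 0.2474 m.
From Manning's equation, S = [nQ / (1 A R^(2/3))]² = [0.016 × 0.547 / (1 × 0.3869 × 0.2474^(2/3))]² = 0.00329.

S = 0.00329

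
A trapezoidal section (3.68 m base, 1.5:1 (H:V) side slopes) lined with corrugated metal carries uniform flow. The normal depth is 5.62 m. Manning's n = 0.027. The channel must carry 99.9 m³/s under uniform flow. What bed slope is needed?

With bottom width b = 3.68 m and side slope z = 1.5: A = (b + zy)y = (3.68 + 1.5×5.62)×5.62 = 68.06 m²; P = b + 2y√(1+z²) = 3.68 + 2×5.62×1.803 = 23.94 m.
Hydraulic radius R = A/P = 68.06/23.94 = 2.842 m.
From Manning's equation, S = [nQ / (1 A R^(2/3))]² = [0.027 × 99.9 / (1 × 68.06 × 2.842^(2/3))]² = 0.00039.

S = 0.00039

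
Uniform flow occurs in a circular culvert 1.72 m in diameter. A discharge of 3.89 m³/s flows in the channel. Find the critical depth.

At critical depth, Q² T / (g A³) = 1, i.e. A³/T = Q²/g = 3.89²/9.81 = 1.543.
Trying y = 1.19 m: A³/T = 3.176 — over.
Trying y = 0.987 m: A³/T = 1.543 — close enough.

y_c = 0.987 m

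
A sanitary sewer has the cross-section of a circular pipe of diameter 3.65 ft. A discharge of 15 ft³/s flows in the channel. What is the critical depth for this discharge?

At critical depth, Q² T / (g A³) = 1, i.e. A³/T = Q²/g = 15²/32.2 = 6.988.
Try y = 0.818 ft: A³/T = 1.768 — low.
Try y = 1.43 ft: A³/T = 15.41 — high.
Try y = 1.16 ft: A³/T = 6.877 — close enough.

y_c = 1.16 ft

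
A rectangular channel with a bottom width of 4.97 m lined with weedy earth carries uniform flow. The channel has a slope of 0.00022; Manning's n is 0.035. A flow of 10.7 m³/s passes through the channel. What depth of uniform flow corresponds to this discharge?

y_n = 3.86 m

Manning's equation rearranged: A R^(2/3) = nQ / (1·√S) = 0.035 × 10.7 / (√0.00022) = 25.25.
At y = 4.25 m: A R^(2/3) = 28.51 — too large.
At y = 2.65 m: A R^(2/3) = 15.55 — too small.
At y = 3.86 m: A R^(2/3) = 25.27 — matches.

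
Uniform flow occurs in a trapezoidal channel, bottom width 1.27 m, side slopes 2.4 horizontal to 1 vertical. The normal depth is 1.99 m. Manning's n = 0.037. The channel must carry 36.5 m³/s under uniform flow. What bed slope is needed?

With bottom width b = 1.27 m and side slope z = 2.4: A = (b + zy)y = (1.27 + 2.4×1.99)×1.99 = 12.03 m²; P = b + 2y√(1+z²) = 1.27 + 2×1.99×2.6 = 11.62 m.
Hydraulic radius R = A/P = 12.03/11.62 = 1.036 m.
From Manning's equation, S = [nQ / (1 A R^(2/3))]² = [0.037 × 36.5 / (1 × 12.03 × 1.036^(2/3))]² = 0.012.

S = 0.012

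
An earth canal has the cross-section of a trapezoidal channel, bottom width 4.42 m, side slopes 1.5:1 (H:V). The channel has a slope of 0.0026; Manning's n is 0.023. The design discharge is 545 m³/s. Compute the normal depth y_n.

Manning's equation rearranged: A R^(2/3) = nQ / (1·√S) = 0.023 × 545 / (√0.0026) = 245.8.
Trying y = 8.8 m: A R^(2/3) = 409.3 — high.
Trying y = 5.24 m: A R^(2/3) = 126.6 — low.
Trying y = 7.05 m: A R^(2/3) = 245.7 — matches.

y_n = 7.05 m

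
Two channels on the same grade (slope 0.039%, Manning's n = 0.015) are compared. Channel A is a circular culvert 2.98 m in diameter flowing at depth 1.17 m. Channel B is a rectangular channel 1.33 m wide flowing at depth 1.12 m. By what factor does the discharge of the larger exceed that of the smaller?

Channel A: For a circular section of diameter D = 2.98 m at depth y = 1.17 m, the central angle is θ = 2 arccos(1 − 2y/D) = 2.709 rad. Then A = (D²/8)(θ − sin θ) = 2.541 m² and P = Dθ/2 = 4.036 m. Hydraulic radius R = A/P = 2.541/4.036 = 0.6296 m. Q_A = (1/0.015)·2.541·0.6296^(2/3)·√0.00039 = 2.458 m³/s.
Channel B: Flow area A = b·y = 1.33 × 1.12 = 1.49 m². Wetted perimeter P = b + 2y = 1.33 + 2×1.12 = 3.57 m. Hydraulic radius R = A/P = 1.49/3.57 = 0.4173 m. Q_B = (1/0.015)·1.49·0.4173^(2/3)·√0.00039 = 1.095 m³/s.
The larger discharge is 2.458 m³/s and the smaller is 1.095 m³/s; the ratio is 2.24.

2.24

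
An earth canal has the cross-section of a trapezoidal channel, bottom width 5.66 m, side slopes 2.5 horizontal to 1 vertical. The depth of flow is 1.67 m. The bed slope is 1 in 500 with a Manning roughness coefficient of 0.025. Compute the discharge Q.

With bottom width b = 5.66 m and side slope z = 2.5: A = (b + zy)y = (5.66 + 2.5×1.67)×1.67 = 16.42 m²; P = b + 2y√(1+z²) = 5.66 + 2×1.67×2.693 = 14.65 m.
Hydraulic radius R = A/P = 16.42/14.65 = 1.121 m.
Manning's equation: Q = (1/n) A R^(2/3) S^(1/2) = (1/0.025) × 16.42 × 1.121^(2/3) × 0.002^(1/2) = 31.7 m³/s.

Q = 31.7 m³/s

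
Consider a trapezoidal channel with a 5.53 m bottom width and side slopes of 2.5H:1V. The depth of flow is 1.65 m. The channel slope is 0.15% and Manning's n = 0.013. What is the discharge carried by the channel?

With bottom width b = 5.53 m and side slope z = 2.5: A = (b + zy)y = (5.53 + 2.5×1.65)×1.65 = 15.93 m²; P = b + 2y√(1+z²) = 5.53 + 2×1.65×2.693 = 14.42 m.
Hydraulic radius R = A/P = 15.93/14.42 = 1.105 m.
Manning's equation: Q = (1/n) A R^(2/3) S^(1/2) = (1/0.013) × 15.93 × 1.105^(2/3) × 0.0015^(1/2) = 50.7 m³/s.

Q = 50.7 m³/s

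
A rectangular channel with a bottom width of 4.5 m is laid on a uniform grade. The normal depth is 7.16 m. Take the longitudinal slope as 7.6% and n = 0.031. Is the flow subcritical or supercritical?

supercritical

Flow area A = b·y = 4.5 × 7.16 = 32.22 m². Wetted perimeter P = b + 2y = 4.5 + 2×7.16 = 18.82 m.
Hydraulic radius R = A/P = 32.22/18.82 = 1.712 m.
V = (1/n) R^(2/3) √S = (1/0.031) × 1.712^(2/3) × √0.076 = 12.73 m/s. Hydraulic depth D_h = A/T = 32.22/4.5 = 7.16 m.
Froude number Fr = V/√(g·D_h) = 12.73/√(9.81×7.16) = 1.52, which is greater than 1, so the flow is supercritical.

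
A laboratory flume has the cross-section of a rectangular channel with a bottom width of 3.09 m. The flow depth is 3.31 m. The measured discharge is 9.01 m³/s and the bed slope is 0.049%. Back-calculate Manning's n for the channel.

n = 0.026

Flow area A = b·y = 3.09 × 3.31 = 10.23 m². Wetted perimeter P = b + 2y = 3.09 + 2×3.31 = 9.71 m.
Hydraulic radius R = A/P = 10.23/9.71 = 1.053 m.
Rearranging Manning's equation: n = (1/Q) A R^(2/3) S^(1/2) = (1/9.01) × 10.23 × 1.053^(2/3) × √0.00049 = 0.026.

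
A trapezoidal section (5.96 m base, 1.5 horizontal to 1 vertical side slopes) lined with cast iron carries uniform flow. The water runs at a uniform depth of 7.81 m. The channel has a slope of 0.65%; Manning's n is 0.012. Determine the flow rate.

Q = 2350 m³/s

With bottom width b = 5.96 m and side slope z = 1.5: A = (b + zy)y = (5.96 + 1.5×7.81)×7.81 = 138 m²; P = b + 2y√(1+z²) = 5.96 + 2×7.81×1.803 = 34.12 m.
Hydraulic radius R = A/P = 138/34.12 = 4.046 m.
Manning's equation: Q = (1/n) A R^(2/3) S^(1/2) = (1/0.012) × 138 × 4.046^(2/3) × 0.0065^(1/2) = 2350 m³/s.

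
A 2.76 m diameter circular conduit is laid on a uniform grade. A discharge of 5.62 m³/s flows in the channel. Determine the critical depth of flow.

At critical depth, Q² T / (g A³) = 1, i.e. A³/T = Q²/g = 5.62²/9.81 = 3.22.
Trying y = 0.713 m: A³/T = 0.7607 — short.
Trying y = 1.19 m: A³/T = 5.504 — over.
Trying y = 1.03 m: A³/T = 3.161 — close enough.

y_c = 1.03 m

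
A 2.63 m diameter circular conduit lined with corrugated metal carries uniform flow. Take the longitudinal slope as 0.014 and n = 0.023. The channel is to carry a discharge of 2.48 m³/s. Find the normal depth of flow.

Manning's equation rearranged: A R^(2/3) = nQ / (1·√S) = 0.023 × 2.48 / (√0.014) = 0.4821.
At y = 0.501 m: A R^(2/3) = 0.3259 — short.
At y = 0.768 m: A R^(2/3) = 0.7634 — over.
At y = 0.608 m: A R^(2/3) = 0.4815 — ≈ 0.4821.

y_n = 0.608 m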